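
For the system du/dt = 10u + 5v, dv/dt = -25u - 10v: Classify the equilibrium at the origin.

center

A = [[10,5],[-25,-10]]; det(A-λI) = λ^2 + 25.
λ = 0 ± 5i: zero real part.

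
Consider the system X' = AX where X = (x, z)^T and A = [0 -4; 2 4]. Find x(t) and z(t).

x(t) = -C_1e^(2t)sin(2t) + C_1e^(2t)cos(2t) + C_2e^(2t)sin(2t) + C_2e^(2t)cos(2t), z(t) = C_1e^(2t)sin(2t) - C_2e^(2t)cos(2t)

Coefficient matrix A = [[0, -4], [2, 4]].
Characteristic polynomial det(A - λI) = λ^2 - 4λ + 8 = 0.
Eigenvalues λ = 2 ± 2i (complex conjugate pair).
For λ=2+2i: an eigenvector is (1,0) - i(-1,1) = (1 + i, 0 - i).
A real fundamental pair from Re and Im of e^((2+2i)t)v: X_1 = e^(2t)(cos(2t)·(1,0) + sin(2t)·(-1,1)), X_2 = e^(2t)(sin(2t)·(1,0) - cos(2t)·(-1,1)).
General solution: C_1X_1 + C_2X_2.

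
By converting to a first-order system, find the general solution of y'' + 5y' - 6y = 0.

Let x_1 = y, x_2 = y'. Then x_1' = x_2 and x_2' = 6x_1 - 5x_2.
A = [[0,1],[6,-5]]; det(A-λI) = λ^2 + 5λ - 6.
Eigenvalues λ = 1, -6 with eigenvectors (1,1), (1,-6).

y(t) = c_1e^(t) + c_2e^(-6t)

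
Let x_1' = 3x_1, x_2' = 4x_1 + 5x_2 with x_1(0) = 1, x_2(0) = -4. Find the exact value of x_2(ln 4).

-2176

A = [[3,0],[4,5]]; eigenvalues λ = 3, 5.
Eigenvectors: (-1,2) for λ=3, (0,1) for λ=5.
From the initial condition, c_1 = -1, c_2 = -2.
x_2(ln 4) = (-1)(4^3)(2) + (-2)(4^5)(1) = -2176.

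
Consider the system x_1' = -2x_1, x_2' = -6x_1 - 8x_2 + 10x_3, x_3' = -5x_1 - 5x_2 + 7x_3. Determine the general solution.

x_1(t) = K_1e^(-2t), x_2(t) = -K_1e^(-2t) + K_2e^(2t) - 2K_3e^(-3t), x_3(t) = K_2e^(2t) - K_3e^(-3t)

Coefficient matrix A = [[-2, 0, 0], [-6, -8, 10], [-5, -5, 7]].
det(A - λI) = 0 gives eigenvalues λ = -2, 2, -3.
For λ=-2: eigenvector (1,-1,0).
For λ=2: eigenvector (0,1,1).
For λ=-3: eigenvector (0,-2,-1).
General solution: K_1e^(-2t)(1,-1,0) + K_2e^(2t)(0,1,1) + K_3e^(-3t)(0,-2,-1).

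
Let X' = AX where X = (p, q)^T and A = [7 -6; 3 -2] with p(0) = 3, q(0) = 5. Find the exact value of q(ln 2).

A = [[7,-6],[3,-2]]; eigenvalues λ = 4, 1.
Eigenvectors: (2,1) for λ=4, (1,1) for λ=1.
From the initial condition, c_1 = -2, c_2 = 7.
q(ln 2) = (-2)(2^4)(1) + (7)(2^1)(1) = -18.

-18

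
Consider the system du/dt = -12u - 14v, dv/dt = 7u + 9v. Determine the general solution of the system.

u(t) = c_1e^(2t) - 2c_2e^(-5t), v(t) = -c_1e^(2t) + c_2e^(-5t)

Coefficient matrix A = [[-12, -14], [7, 9]].
Characteristic polynomial det(A - λI) = λ^2 + 3λ - 10 = 0.
Eigenvalues λ = 2, -5.
For λ=2: (A-λI) row 1 is [-14, -14], so an eigenvector is (1, -1).
For λ=-5: (A-λI) row 1 is [-7, -14], so an eigenvector is (-2, 1).
General solution: c_1e^(2t)(1,-1) + c_2e^(-5t)(-2,1).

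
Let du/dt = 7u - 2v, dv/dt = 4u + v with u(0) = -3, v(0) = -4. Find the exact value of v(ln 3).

A = [[7,-2],[4,1]]; eigenvalues λ = 3, 5.
Eigenvectors: (1,2) for λ=3, (-1,-1) for λ=5.
From the initial condition, c_1 = -1, c_2 = 2.
v(ln 3) = (-1)(3^3)(2) + (2)(3^5)(-1) = -540.

-540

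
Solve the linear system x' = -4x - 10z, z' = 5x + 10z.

x(t) = 3C_1e^(3t)sin(t) + C_1e^(3t)cos(t) + C_2e^(3t)sin(t) - 3C_2e^(3t)cos(t), z(t) = -2C_1e^(3t)sin(t) - C_1e^(3t)cos(t) - C_2e^(3t)sin(t) + 2C_2e^(3t)cos(t)

Coefficient matrix A = [[-4, -10], [5, 10]].
Characteristic polynomial det(A - λI) = λ^2 - 6λ + 10 = 0.
Eigenvalues λ = 3 ± i (complex conjugate pair).
For λ=3+i: an eigenvector is (1,-1) - i(3,-2) = (1 - 3i, -1 + 2i).
A real fundamental pair from Re and Im of e^((3+i)t)v: X_1 = e^(3t)(cos(t)·(1,-1) + sin(t)·(3,-2)), X_2 = e^(3t)(sin(t)·(1,-1) - cos(t)·(3,-2)).
General solution: C_1X_1 + C_2X_2.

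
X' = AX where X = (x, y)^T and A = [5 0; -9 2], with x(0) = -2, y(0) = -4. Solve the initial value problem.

Coefficient matrix A = [[5, 0], [-9, 2]].
Characteristic polynomial det(A - λI) = λ^2 - 7λ + 10 = 0.
Eigenvalues λ = 5, 2.
For λ=5: (A-λI) row 2 is [-9, -3], so an eigenvector is (-1, 3).
For λ=2: (A-λI) row 1 is [3, 0], so an eigenvector is (0, -1).
General solution: c_1e^(5t)(-1,3) + c_2e^(2t)(0,-1).
Applying x(0)=-2, y(0)=-4 gives c_1=2, c_2=10.

x(t) = -2e^(5t), y(t) = 6e^(5t) - 10e^(2t)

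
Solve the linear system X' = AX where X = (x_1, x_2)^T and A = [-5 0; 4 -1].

x_1(t) = C_2e^(-5t), x_2(t) = C_1e^(-t) - C_2e^(-5t)

Coefficient matrix A = [[-5, 0], [4, -1]].
Characteristic polynomial det(A - λI) = λ^2 + 6λ + 5 = 0.
Eigenvalues λ = -1, -5.
For λ=-1: (A-λI) row 1 is [-4, 0], so an eigenvector is (0, 1).
For λ=-5: (A-λI) row 2 is [4, 4], so an eigenvector is (1, -1).
General solution: C_1e^(-t)(0,1) + C_2e^(-5t)(1,-1).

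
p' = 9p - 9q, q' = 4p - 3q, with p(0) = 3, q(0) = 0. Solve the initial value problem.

Coefficient matrix A = [[9, -9], [4, -3]].
Characteristic polynomial det(A - λI) = λ^2 - 6λ + 9 = 0.
Single eigenvalue λ = 3 with algebraic multiplicity 2.
Eigenvector v = (3,2); generalized eigenvector w with (A-λI)w=v is (2,1).
General solution: e^(3t)[K_1·v + K_2·(t·v + w)].
Applying p(0)=3, q(0)=0 gives K_1=-3, K_2=6.

p(t) = 18te^(3t) + 3e^(3t), q(t) = 12te^(3t)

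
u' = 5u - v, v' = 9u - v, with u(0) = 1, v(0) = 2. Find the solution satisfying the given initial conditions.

u(t) = te^(2t) + e^(2t), v(t) = 3te^(2t) + 2e^(2t)

Coefficient matrix A = [[5, -1], [9, -1]].
Characteristic polynomial det(A - λI) = λ^2 - 4λ + 4 = 0.
Single eigenvalue λ = 2 with algebraic multiplicity 2.
Eigenvector v = (1,3); generalized eigenvector w with (A-λI)w=v is (1,2).
General solution: e^(2t)[c_1·v + c_2·(t·v + w)].
Applying u(0)=1, v(0)=2 gives c_1=0, c_2=1.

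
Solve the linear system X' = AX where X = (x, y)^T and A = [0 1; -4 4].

Coefficient matrix A = [[0, 1], [-4, 4]].
Characteristic polynomial det(A - λI) = λ^2 - 4λ + 4 = 0.
Single eigenvalue λ = 2 with algebraic multiplicity 2.
Eigenvector v = (1,2); generalized eigenvector w with (A-λI)w=v is (1,3).
General solution: e^(2t)[c_1·v + c_2·(t·v + w)].

x(t) = c_1e^(2t) + c_2te^(2t) + c_2e^(2t), y(t) = 2c_1e^(2t) + 2c_2te^(2t) + 3c_2e^(2t)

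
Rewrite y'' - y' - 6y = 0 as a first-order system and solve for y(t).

Let x_1 = y, x_2 = y'. Then x_1' = x_2 and x_2' = 6x_1 + x_2.
A = [[0,1],[6,1]]; det(A-λI) = λ^2 - λ - 6.
Eigenvalues λ = 3, -2 with eigenvectors (1,3), (1,-2).

y(t) = C_1e^(3t) + C_2e^(-2t)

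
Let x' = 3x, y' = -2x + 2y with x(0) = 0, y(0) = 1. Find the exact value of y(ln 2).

4

A = [[3,0],[-2,2]]; eigenvalues λ = 3, 2.
Eigenvectors: (1,-2) for λ=3, (0,1) for λ=2.
From the initial condition, c_1 = 0, c_2 = 1.
y(ln 2) = (0)(2^3)(-2) + (1)(2^2)(1) = 4.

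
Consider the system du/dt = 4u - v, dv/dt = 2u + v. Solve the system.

u(t) = -c_1e^(2t) - c_2e^(3t), v(t) = -2c_1e^(2t) - c_2e^(3t)

Coefficient matrix A = [[4, -1], [2, 1]].
Characteristic polynomial det(A - λI) = λ^2 - 5λ + 6 = 0.
Eigenvalues λ = 2, 3.
For λ=2: (A-λI) row 1 is [2, -1], so an eigenvector is (-1, -2).
For λ=3: (A-λI) row 1 is [1, -1], so an eigenvector is (-1, -1).
General solution: c_1e^(2t)(-1,-2) + c_2e^(3t)(-1,-1).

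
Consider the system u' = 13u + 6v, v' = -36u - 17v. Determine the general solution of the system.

u(t) = K_1e^(t) + K_2e^(-5t), v(t) = -2K_1e^(t) - 3K_2e^(-5t)

Coefficient matrix A = [[13, 6], [-36, -17]].
Characteristic polynomial det(A - λI) = λ^2 + 4λ - 5 = 0.
Eigenvalues λ = 1, -5.
For λ=1: (A-λI) row 1 is [12, 6], so an eigenvector is (1, -2).
For λ=-5: (A-λI) row 1 is [18, 6], so an eigenvector is (1, -3).
General solution: K_1e^(t)(1,-2) + K_2e^(-5t)(1,-3).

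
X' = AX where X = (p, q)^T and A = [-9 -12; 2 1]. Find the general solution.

Coefficient matrix A = [[-9, -12], [2, 1]].
Characteristic polynomial det(A - λI) = λ^2 + 8λ + 15 = 0.
Eigenvalues λ = -3, -5.
For λ=-3: (A-λI) row 1 is [-6, -12], so an eigenvector is (2, -1).
For λ=-5: (A-λI) row 1 is [-4, -12], so an eigenvector is (3, -1).
General solution: C_1e^(-3t)(2,-1) + C_2e^(-5t)(3,-1).

p(t) = 2C_1e^(-3t) + 3C_2e^(-5t), q(t) = -C_1e^(-3t) - C_2e^(-5t)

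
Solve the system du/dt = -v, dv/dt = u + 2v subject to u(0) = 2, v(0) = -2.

u(t) = 2e^(t), v(t) = -2e^(t)

Coefficient matrix A = [[0, -1], [1, 2]].
Characteristic polynomial det(A - λI) = λ^2 - 2λ + 1 = 0.
Single eigenvalue λ = 1 with algebraic multiplicity 2.
Eigenvector v = (1,-1); generalized eigenvector w with (A-λI)w=v is (0,-1).
General solution: e^(t)[C_1·v + C_2·(t·v + w)].
Applying u(0)=2, v(0)=-2 gives C_1=2, C_2=0.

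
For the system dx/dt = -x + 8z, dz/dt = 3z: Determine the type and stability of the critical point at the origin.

saddle

A = [[-1,8],[0,3]]; det(A-λI) = λ^2 - 2λ - 3.
λ = 3, -1: opposite signs.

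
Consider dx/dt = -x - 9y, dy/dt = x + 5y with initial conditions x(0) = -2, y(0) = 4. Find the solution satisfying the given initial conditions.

x(t) = -30te^(2t) - 2e^(2t), y(t) = 10te^(2t) + 4e^(2t)

Coefficient matrix A = [[-1, -9], [1, 5]].
Characteristic polynomial det(A - λI) = λ^2 - 4λ + 4 = 0.
Single eigenvalue λ = 2 with algebraic multiplicity 2.
Eigenvector v = (-3,1); generalized eigenvector w with (A-λI)w=v is (-2,1).
General solution: e^(2t)[C_1·v + C_2·(t·v + w)].
Applying x(0)=-2, y(0)=4 gives C_1=-6, C_2=10.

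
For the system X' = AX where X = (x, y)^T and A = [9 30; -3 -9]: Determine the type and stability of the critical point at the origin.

center

A = [[9,30],[-3,-9]]; det(A-λI) = λ^2 + 9.
λ = 0 ± 3i: zero real part.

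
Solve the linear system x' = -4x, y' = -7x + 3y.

Coefficient matrix A = [[-4, 0], [-7, 3]].
Characteristic polynomial det(A - λI) = λ^2 + λ - 12 = 0.
Eigenvalues λ = -4, 3.
For λ=-4: (A-λI) row 2 is [-7, 7], so an eigenvector is (1, 1).
For λ=3: (A-λI) row 1 is [-7, 0], so an eigenvector is (0, -1).
General solution: K_1e^(-4t)(1,1) + K_2e^(3t)(0,-1).

x(t) = K_1e^(-4t), y(t) = K_1e^(-4t) - K_2e^(3t)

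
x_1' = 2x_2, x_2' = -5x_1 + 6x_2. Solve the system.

Coefficient matrix A = [[0, 2], [-5, 6]].
Characteristic polynomial det(A - λI) = λ^2 - 6λ + 10 = 0.
Eigenvalues λ = 3 ± i (complex conjugate pair).
For λ=3+i: an eigenvector is (-1,-2) - i(-1,-1) = (-1 + i, -2 + i).
A real fundamental pair from Re and Im of e^((3+i)t)v: X_1 = e^(3t)(cos(t)·(-1,-2) + sin(t)·(-1,-1)), X_2 = e^(3t)(sin(t)·(-1,-2) - cos(t)·(-1,-1)).
General solution: c_1X_1 + c_2X_2.

x_1(t) = -c_1e^(3t)sin(t) - c_1e^(3t)cos(t) - c_2e^(3t)sin(t) + c_2e^(3t)cos(t), x_2(t) = -c_1e^(3t)sin(t) - 2c_1e^(3t)cos(t) - 2c_2e^(3t)sin(t) + c_2e^(3t)cos(t)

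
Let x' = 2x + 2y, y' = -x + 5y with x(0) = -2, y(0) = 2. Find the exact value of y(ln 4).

A = [[2,2],[-1,5]]; eigenvalues λ = 4, 3.
Eigenvectors: (1,1) for λ=4, (2,1) for λ=3.
From the initial condition, c_1 = 6, c_2 = -4.
y(ln 4) = (6)(4^4)(1) + (-4)(4^3)(1) = 1280.

1280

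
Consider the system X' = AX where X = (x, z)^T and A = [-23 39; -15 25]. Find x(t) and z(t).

Coefficient matrix A = [[-23, 39], [-15, 25]].
Characteristic polynomial det(A - λI) = λ^2 - 2λ + 10 = 0.
Eigenvalues λ = 1 ± 3i (complex conjugate pair).
For λ=1+3i: an eigenvector is (-3,-2) - i(-2,-1) = (-3 + 2i, -2 + i).
A real fundamental pair from Re and Im of e^((1+3i)t)v: X_1 = e^(t)(cos(3t)·(-3,-2) + sin(3t)·(-2,-1)), X_2 = e^(t)(sin(3t)·(-3,-2) - cos(3t)·(-2,-1)).
General solution: K_1X_1 + K_2X_2.

x(t) = -2K_1e^(t)sin(3t) - 3K_1e^(t)cos(3t) - 3K_2e^(t)sin(3t) + 2K_2e^(t)cos(3t), z(t) = -K_1e^(t)sin(3t) - 2K_1e^(t)cos(3t) - 2K_2e^(t)sin(3t) + K_2e^(t)cos(3t)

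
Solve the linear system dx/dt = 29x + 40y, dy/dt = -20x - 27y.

Coefficient matrix A = [[29, 40], [-20, -27]].
Characteristic polynomial det(A - λI) = λ^2 - 2λ + 17 = 0.
Eigenvalues λ = 1 ± 4i (complex conjugate pair).
For λ=1+4i: an eigenvector is (-3,2) - i(-1,1) = (-3 + i, 2 - i).
A real fundamental pair from Re and Im of e^((1+4i)t)v: X_1 = e^(t)(cos(4t)·(-3,2) + sin(4t)·(-1,1)), X_2 = e^(t)(sin(4t)·(-3,2) - cos(4t)·(-1,1)).
General solution: C_1X_1 + C_2X_2.

x(t) = -C_1e^(t)sin(4t) - 3C_1e^(t)cos(4t) - 3C_2e^(t)sin(4t) + C_2e^(t)cos(4t), y(t) = C_1e^(t)sin(4t) + 2C_1e^(t)cos(4t) + 2C_2e^(t)sin(4t) - C_2e^(t)cos(4t)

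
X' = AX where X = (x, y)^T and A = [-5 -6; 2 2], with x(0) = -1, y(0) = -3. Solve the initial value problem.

Coefficient matrix A = [[-5, -6], [2, 2]].
Characteristic polynomial det(A - λI) = λ^2 + 3λ + 2 = 0.
Eigenvalues λ = -2, -1.
For λ=-2: (A-λI) row 1 is [-3, -6], so an eigenvector is (-2, 1).
For λ=-1: (A-λI) row 1 is [-4, -6], so an eigenvector is (3, -2).
General solution: C_1e^(-2t)(-2,1) + C_2e^(-t)(3,-2).
Applying x(0)=-1, y(0)=-3 gives C_1=11, C_2=7.

x(t) = 21e^(-t) - 22e^(-2t), y(t) = -14e^(-t) + 11e^(-2t)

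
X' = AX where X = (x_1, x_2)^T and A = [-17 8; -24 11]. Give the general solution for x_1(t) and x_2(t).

Coefficient matrix A = [[-17, 8], [-24, 11]].
Characteristic polynomial det(A - λI) = λ^2 + 6λ + 5 = 0.
Eigenvalues λ = -1, -5.
For λ=-1: (A-λI) row 1 is [-16, 8], so an eigenvector is (1, 2).
For λ=-5: (A-λI) row 1 is [-12, 8], so an eigenvector is (2, 3).
General solution: c_1e^(-t)(1,2) + c_2e^(-5t)(2,3).

x_1(t) = c_1e^(-t) + 2c_2e^(-5t), x_2(t) = 2c_1e^(-t) + 3c_2e^(-5t)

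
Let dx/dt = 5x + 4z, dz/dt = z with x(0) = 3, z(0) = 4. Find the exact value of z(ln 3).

12

A = [[5,4],[0,1]]; eigenvalues λ = 5, 1.
Eigenvectors: (1,0) for λ=5, (-1,1) for λ=1.
From the initial condition, c_1 = 7, c_2 = 4.
z(ln 3) = (7)(3^5)(0) + (4)(3^1)(1) = 12.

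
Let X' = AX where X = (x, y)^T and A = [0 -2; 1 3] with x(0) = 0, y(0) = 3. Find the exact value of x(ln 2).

A = [[0,-2],[1,3]]; eigenvalues λ = 1, 2.
Eigenvectors: (2,-1) for λ=1, (-1,1) for λ=2.
From the initial condition, c_1 = 3, c_2 = 6.
x(ln 2) = (3)(2^1)(2) + (6)(2^2)(-1) = -12.

-12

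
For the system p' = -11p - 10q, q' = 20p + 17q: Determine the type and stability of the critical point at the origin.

A = [[-11,-10],[20,17]]; det(A-λI) = λ^2 - 6λ + 13.
λ = 3 ± 2i: positive real part.

unstable spiral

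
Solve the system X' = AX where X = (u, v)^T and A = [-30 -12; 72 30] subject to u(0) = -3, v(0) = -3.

Coefficient matrix A = [[-30, -12], [72, 30]].
Characteristic polynomial det(A - λI) = λ^2 - 36 = 0.
Eigenvalues λ = -6, 6.
For λ=-6: (A-λI) row 1 is [-24, -12], so an eigenvector is (1, -2).
For λ=6: (A-λI) row 1 is [-36, -12], so an eigenvector is (-1, 3).
General solution: C_1e^(-6t)(1,-2) + C_2e^(6t)(-1,3).
Applying u(0)=-3, v(0)=-3 gives C_1=-12, C_2=-9.

u(t) = 9e^(6t) - 12e^(-6t), v(t) = -27e^(6t) + 24e^(-6t)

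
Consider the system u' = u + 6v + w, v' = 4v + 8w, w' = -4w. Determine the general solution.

Coefficient matrix A = [[1, 6, 1], [0, 4, 8], [0, 0, -4]].
det(A - λI) = 0 gives eigenvalues λ = 1, -4, 4.
For λ=1: eigenvector (1,0,0).
For λ=-4: eigenvector (1,-1,1).
For λ=4: eigenvector (2,1,0).
General solution: c_1e^(t)(1,0,0) + c_2e^(-4t)(1,-1,1) + c_3e^(4t)(2,1,0).

u(t) = c_1e^(t) + c_2e^(-4t) + 2c_3e^(4t), v(t) = -c_2e^(-4t) + c_3e^(4t), w(t) = c_2e^(-4t)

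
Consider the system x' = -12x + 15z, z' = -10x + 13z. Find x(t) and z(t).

x(t) = K_1e^(3t) - 3K_2e^(-2t), z(t) = K_1e^(3t) - 2K_2e^(-2t)

Coefficient matrix A = [[-12, 15], [-10, 13]].
Characteristic polynomial det(A - λI) = λ^2 - λ - 6 = 0.
Eigenvalues λ = 3, -2.
For λ=3: (A-λI) row 1 is [-15, 15], so an eigenvector is (1, 1).
For λ=-2: (A-λI) row 1 is [-10, 15], so an eigenvector is (-3, -2).
General solution: K_1e^(3t)(1,1) + K_2e^(-2t)(-3,-2).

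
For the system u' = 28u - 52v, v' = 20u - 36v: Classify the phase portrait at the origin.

stable spiral

A = [[28,-52],[20,-36]]; det(A-λI) = λ^2 + 8λ + 32.
λ = -4 ± 4i: negative real part.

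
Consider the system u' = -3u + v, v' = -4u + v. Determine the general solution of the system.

u(t) = -C_1e^(-t) - C_2te^(-t) + C_2e^(-t), v(t) = -2C_1e^(-t) - 2C_2te^(-t) + C_2e^(-t)

Coefficient matrix A = [[-3, 1], [-4, 1]].
Characteristic polynomial det(A - λI) = λ^2 + 2λ + 1 = 0.
Single eigenvalue λ = -1 with algebraic multiplicity 2.
Eigenvector v = (-1,-2); generalized eigenvector w with (A-λI)w=v is (1,1).
General solution: e^(-t)[C_1·v + C_2·(t·v + w)].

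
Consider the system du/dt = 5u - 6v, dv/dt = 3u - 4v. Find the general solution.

Coefficient matrix A = [[5, -6], [3, -4]].
Characteristic polynomial det(A - λI) = λ^2 - λ - 2 = 0.
Eigenvalues λ = -1, 2.
For λ=-1: (A-λI) row 1 is [6, -6], so an eigenvector is (-1, -1).
For λ=2: (A-λI) row 1 is [3, -6], so an eigenvector is (-2, -1).
General solution: C_1e^(-t)(-1,-1) + C_2e^(2t)(-2,-1).

u(t) = -C_1e^(-t) - 2C_2e^(2t), v(t) = -C_1e^(-t) - C_2e^(2t)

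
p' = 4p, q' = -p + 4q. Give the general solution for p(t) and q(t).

Coefficient matrix A = [[4, 0], [-1, 4]].
Characteristic polynomial det(A - λI) = λ^2 - 8λ + 16 = 0.
Single eigenvalue λ = 4 with algebraic multiplicity 2.
Eigenvector v = (0,-1); generalized eigenvector w with (A-λI)w=v is (1,-1).
General solution: e^(4t)[C_1·v + C_2·(t·v + w)].

p(t) = C_2e^(4t), q(t) = -C_1e^(4t) - C_2te^(4t) - C_2e^(4t)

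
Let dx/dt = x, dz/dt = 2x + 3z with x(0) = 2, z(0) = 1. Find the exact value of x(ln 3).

6

A = [[1,0],[2,3]]; eigenvalues λ = 1, 3.
Eigenvectors: (-1,1) for λ=1, (0,-1) for λ=3.
From the initial condition, c_1 = -2, c_2 = -3.
x(ln 3) = (-2)(3^1)(-1) + (-3)(3^3)(0) = 6.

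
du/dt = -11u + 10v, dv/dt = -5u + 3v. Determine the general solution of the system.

u(t) = 3C_1e^(-4t)sin(t) + C_1e^(-4t)cos(t) + C_2e^(-4t)sin(t) - 3C_2e^(-4t)cos(t), v(t) = 2C_1e^(-4t)sin(t) + C_1e^(-4t)cos(t) + C_2e^(-4t)sin(t) - 2C_2e^(-4t)cos(t)

Coefficient matrix A = [[-11, 10], [-5, 3]].
Characteristic polynomial det(A - λI) = λ^2 + 8λ + 17 = 0.
Eigenvalues λ = -4 ± i (complex conjugate pair).
For λ=-4+i: an eigenvector is (1,1) - i(3,2) = (1 - 3i, 1 - 2i).
A real fundamental pair from Re and Im of e^((-4+i)t)v: X_1 = e^(-4t)(cos(t)·(1,1) + sin(t)·(3,2)), X_2 = e^(-4t)(sin(t)·(1,1) - cos(t)·(3,2)).
General solution: C_1X_1 + C_2X_2.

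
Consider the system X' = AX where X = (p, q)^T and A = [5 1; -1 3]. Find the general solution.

Coefficient matrix A = [[5, 1], [-1, 3]].
Characteristic polynomial det(A - λI) = λ^2 - 8λ + 16 = 0.
Single eigenvalue λ = 4 with algebraic multiplicity 2.
Eigenvector v = (-1,1); generalized eigenvector w with (A-λI)w=v is (-3,2).
General solution: e^(4t)[c_1·v + c_2·(t·v + w)].

p(t) = -c_1e^(4t) - c_2te^(4t) - 3c_2e^(4t), q(t) = c_1e^(4t) + c_2te^(4t) + 2c_2e^(4t)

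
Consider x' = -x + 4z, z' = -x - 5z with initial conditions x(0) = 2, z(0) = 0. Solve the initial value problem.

Coefficient matrix A = [[-1, 4], [-1, -5]].
Characteristic polynomial det(A - λI) = λ^2 + 6λ + 9 = 0.
Single eigenvalue λ = -3 with algebraic multiplicity 2.
Eigenvector v = (-2,1); generalized eigenvector w with (A-λI)w=v is (-1,0).
General solution: e^(-3t)[C_1·v + C_2·(t·v + w)].
Applying x(0)=2, z(0)=0 gives C_1=0, C_2=-2.

x(t) = 4te^(-3t) + 2e^(-3t), z(t) = -2te^(-3t)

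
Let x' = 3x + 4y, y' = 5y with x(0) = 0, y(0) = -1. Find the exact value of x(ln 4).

-1920

A = [[3,4],[0,5]]; eigenvalues λ = 3, 5.
Eigenvectors: (1,0) for λ=3, (-2,-1) for λ=5.
From the initial condition, c_1 = 2, c_2 = 1.
x(ln 4) = (2)(4^3)(1) + (1)(4^5)(-2) = -1920.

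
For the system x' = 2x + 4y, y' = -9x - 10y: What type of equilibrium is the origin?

stable improper node

A = [[2,4],[-9,-10]]; det(A-λI) = λ^2 + 8λ + 16.
repeated λ = -4 with a single eigenvector.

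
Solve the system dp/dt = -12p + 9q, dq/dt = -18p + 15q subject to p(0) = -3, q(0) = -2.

p(t) = e^(6t) - 4e^(-3t), q(t) = 2e^(6t) - 4e^(-3t)

Coefficient matrix A = [[-12, 9], [-18, 15]].
Characteristic polynomial det(A - λI) = λ^2 - 3λ - 18 = 0.
Eigenvalues λ = 6, -3.
For λ=6: (A-λI) row 1 is [-18, 9], so an eigenvector is (-1, -2).
For λ=-3: (A-λI) row 1 is [-9, 9], so an eigenvector is (-1, -1).
General solution: C_1e^(6t)(-1,-2) + C_2e^(-3t)(-1,-1).
Applying p(0)=-3, q(0)=-2 gives C_1=-1, C_2=4.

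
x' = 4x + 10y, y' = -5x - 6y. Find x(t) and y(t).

Coefficient matrix A = [[4, 10], [-5, -6]].
Characteristic polynomial det(A - λI) = λ^2 + 2λ + 26 = 0.
Eigenvalues λ = -1 ± 5i (complex conjugate pair).
For λ=-1+5i: an eigenvector is (-1,1) - i(1,0) = (-1 - i, 1).
A real fundamental pair from Re and Im of e^((-1+5i)t)v: X_1 = e^(-t)(cos(5t)·(-1,1) + sin(5t)·(1,0)), X_2 = e^(-t)(sin(5t)·(-1,1) - cos(5t)·(1,0)).
General solution: C_1X_1 + C_2X_2.

x(t) = C_1e^(-t)sin(5t) - C_1e^(-t)cos(5t) - C_2e^(-t)sin(5t) - C_2e^(-t)cos(5t), y(t) = C_1e^(-t)cos(5t) + C_2e^(-t)sin(5t)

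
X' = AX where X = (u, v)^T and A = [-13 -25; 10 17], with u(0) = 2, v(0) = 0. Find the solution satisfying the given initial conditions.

u(t) = -6e^(2t)sin(5t) + 2e^(2t)cos(5t), v(t) = 4e^(2t)sin(5t)

Coefficient matrix A = [[-13, -25], [10, 17]].
Characteristic polynomial det(A - λI) = λ^2 - 4λ + 29 = 0.
Eigenvalues λ = 2 ± 5i (complex conjugate pair).
For λ=2+5i: an eigenvector is (-2,1) - i(1,-1) = (-2 - i, 1 + i).
A real fundamental pair from Re and Im of e^((2+5i)t)v: X_1 = e^(2t)(cos(5t)·(-2,1) + sin(5t)·(1,-1)), X_2 = e^(2t)(sin(5t)·(-2,1) - cos(5t)·(1,-1)).
General solution: K_1X_1 + K_2X_2.
Applying u(0)=2, v(0)=0 gives K_1=-2, K_2=2.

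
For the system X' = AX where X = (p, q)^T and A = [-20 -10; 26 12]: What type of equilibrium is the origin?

stable spiral

A = [[-20,-10],[26,12]]; det(A-λI) = λ^2 + 8λ + 20.
λ = -4 ± 2i: negative real part.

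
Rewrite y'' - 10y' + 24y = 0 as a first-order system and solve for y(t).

Let x_1 = y, x_2 = y'. Then x_1' = x_2 and x_2' = -24x_1 + 10x_2.
A = [[0,1],[-24,10]]; det(A-λI) = λ^2 - 10λ + 24.
Eigenvalues λ = 4, 6 with eigenvectors (1,4), (1,6).

y(t) = C_1e^(4t) + C_2e^(6t)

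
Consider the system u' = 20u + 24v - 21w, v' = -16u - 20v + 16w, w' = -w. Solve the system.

u(t) = K_1e^(-4t) - 3K_2e^(4t) + K_3e^(-t), v(t) = -K_1e^(-4t) + 2K_2e^(4t), w(t) = K_3e^(-t)

Coefficient matrix A = [[20, 24, -21], [-16, -20, 16], [0, 0, -1]].
det(A - λI) = 0 gives eigenvalues λ = -4, 4, -1.
For λ=-4: eigenvector (1,-1,0).
For λ=4: eigenvector (-3,2,0).
For λ=-1: eigenvector (1,0,1).
General solution: K_1e^(-4t)(1,-1,0) + K_2e^(4t)(-3,2,0) + K_3e^(-t)(1,0,1).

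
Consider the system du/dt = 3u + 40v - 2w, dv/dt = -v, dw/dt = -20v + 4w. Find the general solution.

u(t) = -8c_1e^(-t) + c_2e^(3t) - 2c_3e^(4t), v(t) = c_1e^(-t), w(t) = 4c_1e^(-t) + c_3e^(4t)

Coefficient matrix A = [[3, 40, -2], [0, -1, 0], [0, -20, 4]].
det(A - λI) = 0 gives eigenvalues λ = -1, 3, 4.
For λ=-1: eigenvector (-8,1,4).
For λ=3: eigenvector (1,0,0).
For λ=4: eigenvector (-2,0,1).
General solution: c_1e^(-t)(-8,1,4) + c_2e^(3t)(1,0,0) + c_3e^(4t)(-2,0,1).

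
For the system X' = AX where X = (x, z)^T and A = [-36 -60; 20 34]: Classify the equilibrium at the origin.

A = [[-36,-60],[20,34]]; det(A-λI) = λ^2 + 2λ - 24.
λ = 4, -6: opposite signs.

saddle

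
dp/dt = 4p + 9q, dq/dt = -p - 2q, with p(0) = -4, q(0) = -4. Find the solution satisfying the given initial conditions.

p(t) = -48te^(t) - 4e^(t), q(t) = 16te^(t) - 4e^(t)

Coefficient matrix A = [[4, 9], [-1, -2]].
Characteristic polynomial det(A - λI) = λ^2 - 2λ + 1 = 0.
Single eigenvalue λ = 1 with algebraic multiplicity 2.
Eigenvector v = (-3,1); generalized eigenvector w with (A-λI)w=v is (-1,0).
General solution: e^(t)[c_1·v + c_2·(t·v + w)].
Applying p(0)=-4, q(0)=-4 gives c_1=-4, c_2=16.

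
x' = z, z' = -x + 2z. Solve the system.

x(t) = -c_1e^(t) - c_2te^(t) + c_2e^(t), z(t) = -c_1e^(t) - c_2te^(t)

Coefficient matrix A = [[0, 1], [-1, 2]].
Characteristic polynomial det(A - λI) = λ^2 - 2λ + 1 = 0.
Single eigenvalue λ = 1 with algebraic multiplicity 2.
Eigenvector v = (-1,-1); generalized eigenvector w with (A-λI)w=v is (1,0).
General solution: e^(t)[c_1·v + c_2·(t·v + w)].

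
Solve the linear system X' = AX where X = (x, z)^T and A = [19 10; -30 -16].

x(t) = K_1e^(-t) - 2K_2e^(4t), z(t) = -2K_1e^(-t) + 3K_2e^(4t)

Coefficient matrix A = [[19, 10], [-30, -16]].
Characteristic polynomial det(A - λI) = λ^2 - 3λ - 4 = 0.
Eigenvalues λ = -1, 4.
For λ=-1: (A-λI) row 1 is [20, 10], so an eigenvector is (1, -2).
For λ=4: (A-λI) row 1 is [15, 10], so an eigenvector is (-2, 3).
General solution: K_1e^(-t)(1,-2) + K_2e^(4t)(-2,3).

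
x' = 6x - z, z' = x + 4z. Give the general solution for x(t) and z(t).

x(t) = K_1e^(5t) + K_2te^(5t), z(t) = K_1e^(5t) + K_2te^(5t) - K_2e^(5t)

Coefficient matrix A = [[6, -1], [1, 4]].
Characteristic polynomial det(A - λI) = λ^2 - 10λ + 25 = 0.
Single eigenvalue λ = 5 with algebraic multiplicity 2.
Eigenvector v = (1,1); generalized eigenvector w with (A-λI)w=v is (0,-1).
General solution: e^(5t)[K_1·v + K_2·(t·v + w)].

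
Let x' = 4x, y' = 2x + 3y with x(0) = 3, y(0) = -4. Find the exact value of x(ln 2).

A = [[4,0],[2,3]]; eigenvalues λ = 3, 4.
Eigenvectors: (0,-1) for λ=3, (-1,-2) for λ=4.
From the initial condition, c_1 = 10, c_2 = -3.
x(ln 2) = (10)(2^3)(0) + (-3)(2^4)(-1) = 48.

48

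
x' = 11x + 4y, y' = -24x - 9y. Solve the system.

Coefficient matrix A = [[11, 4], [-24, -9]].
Characteristic polynomial det(A - λI) = λ^2 - 2λ - 3 = 0.
Eigenvalues λ = 3, -1.
For λ=3: (A-λI) row 1 is [8, 4], so an eigenvector is (-1, 2).
For λ=-1: (A-λI) row 1 is [12, 4], so an eigenvector is (-1, 3).
General solution: c_1e^(3t)(-1,2) + c_2e^(-t)(-1,3).

x(t) = -c_1e^(3t) - c_2e^(-t), y(t) = 2c_1e^(3t) + 3c_2e^(-t)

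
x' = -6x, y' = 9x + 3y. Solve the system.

x(t) = -C_2e^(-6t), y(t) = -C_1e^(3t) + C_2e^(-6t)

Coefficient matrix A = [[-6, 0], [9, 3]].
Characteristic polynomial det(A - λI) = λ^2 + 3λ - 18 = 0.
Eigenvalues λ = 3, -6.
For λ=3: (A-λI) row 1 is [-9, 0], so an eigenvector is (0, -1).
For λ=-6: (A-λI) row 2 is [9, 9], so an eigenvector is (-1, 1).
General solution: C_1e^(3t)(0,-1) + C_2e^(-6t)(-1,1).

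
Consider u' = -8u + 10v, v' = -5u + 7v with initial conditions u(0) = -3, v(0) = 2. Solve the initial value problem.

Coefficient matrix A = [[-8, 10], [-5, 7]].
Characteristic polynomial det(A - λI) = λ^2 + λ - 6 = 0.
Eigenvalues λ = 2, -3.
For λ=2: (A-λI) row 1 is [-10, 10], so an eigenvector is (-1, -1).
For λ=-3: (A-λI) row 1 is [-5, 10], so an eigenvector is (2, 1).
General solution: K_1e^(2t)(-1,-1) + K_2e^(-3t)(2,1).
Applying u(0)=-3, v(0)=2 gives K_1=-7, K_2=-5.

u(t) = 7e^(2t) - 10e^(-3t), v(t) = 7e^(2t) - 5e^(-3t)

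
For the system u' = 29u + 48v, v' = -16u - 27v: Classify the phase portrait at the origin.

saddle

A = [[29,48],[-16,-27]]; det(A-λI) = λ^2 - 2λ - 15.
λ = 5, -3: opposite signs.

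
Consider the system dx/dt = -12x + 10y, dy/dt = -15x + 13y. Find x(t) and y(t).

x(t) = c_1e^(-2t) + 2c_2e^(3t), y(t) = c_1e^(-2t) + 3c_2e^(3t)

Coefficient matrix A = [[-12, 10], [-15, 13]].
Characteristic polynomial det(A - λI) = λ^2 - λ - 6 = 0.
Eigenvalues λ = -2, 3.
For λ=-2: (A-λI) row 1 is [-10, 10], so an eigenvector is (1, 1).
For λ=3: (A-λI) row 1 is [-15, 10], so an eigenvector is (2, 3).
General solution: c_1e^(-2t)(1,1) + c_2e^(3t)(2,3).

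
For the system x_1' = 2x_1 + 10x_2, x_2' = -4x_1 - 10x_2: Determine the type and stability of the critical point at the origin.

A = [[2,10],[-4,-10]]; det(A-λI) = λ^2 + 8λ + 20.
λ = -4 ± 2i: negative real part.

stable spiral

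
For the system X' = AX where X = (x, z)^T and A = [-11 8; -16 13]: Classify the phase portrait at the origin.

A = [[-11,8],[-16,13]]; det(A-λI) = λ^2 - 2λ - 15.
λ = 5, -3: opposite signs.

saddle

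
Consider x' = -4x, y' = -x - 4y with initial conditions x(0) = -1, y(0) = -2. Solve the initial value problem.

Coefficient matrix A = [[-4, 0], [-1, -4]].
Characteristic polynomial det(A - λI) = λ^2 + 8λ + 16 = 0.
Single eigenvalue λ = -4 with algebraic multiplicity 2.
Eigenvector v = (0,-1); generalized eigenvector w with (A-λI)w=v is (1,3).
General solution: e^(-4t)[K_1·v + K_2·(t·v + w)].
Applying x(0)=-1, y(0)=-2 gives K_1=-1, K_2=-1.

x(t) = -e^(-4t), y(t) = te^(-4t) - 2e^(-4t)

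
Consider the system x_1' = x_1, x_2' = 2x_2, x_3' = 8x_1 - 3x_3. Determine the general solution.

Coefficient matrix A = [[1, 0, 0], [0, 2, 0], [8, 0, -3]].
det(A - λI) = 0 gives eigenvalues λ = 1, 2, -3.
For λ=1: eigenvector (1,0,2).
For λ=2: eigenvector (0,-1,0).
For λ=-3: eigenvector (0,0,1).
General solution: c_1e^(t)(1,0,2) + c_2e^(2t)(0,-1,0) + c_3e^(-3t)(0,0,1).

x_1(t) = c_1e^(t), x_2(t) = -c_2e^(2t), x_3(t) = 2c_1e^(t) + c_3e^(-3t)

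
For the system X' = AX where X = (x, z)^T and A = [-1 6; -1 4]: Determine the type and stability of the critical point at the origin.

unstable node

A = [[-1,6],[-1,4]]; det(A-λI) = λ^2 - 3λ + 2.
λ = 1, 2: both positive.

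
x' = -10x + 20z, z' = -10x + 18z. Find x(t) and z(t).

x(t) = 3c_1e^(4t)sin(2t) + c_1e^(4t)cos(2t) + c_2e^(4t)sin(2t) - 3c_2e^(4t)cos(2t), z(t) = 2c_1e^(4t)sin(2t) + c_1e^(4t)cos(2t) + c_2e^(4t)sin(2t) - 2c_2e^(4t)cos(2t)

Coefficient matrix A = [[-10, 20], [-10, 18]].
Characteristic polynomial det(A - λI) = λ^2 - 8λ + 20 = 0.
Eigenvalues λ = 4 ± 2i (complex conjugate pair).
For λ=4+2i: an eigenvector is (1,1) - i(3,2) = (1 - 3i, 1 - 2i).
A real fundamental pair from Re and Im of e^((4+2i)t)v: X_1 = e^(4t)(cos(2t)·(1,1) + sin(2t)·(3,2)), X_2 = e^(4t)(sin(2t)·(1,1) - cos(2t)·(3,2)).
General solution: c_1X_1 + c_2X_2.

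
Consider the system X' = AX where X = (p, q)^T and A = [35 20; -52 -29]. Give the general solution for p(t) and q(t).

p(t) = 2K_1e^(3t)sin(4t) - K_1e^(3t)cos(4t) - K_2e^(3t)sin(4t) - 2K_2e^(3t)cos(4t), q(t) = -3K_1e^(3t)sin(4t) + 2K_1e^(3t)cos(4t) + 2K_2e^(3t)sin(4t) + 3K_2e^(3t)cos(4t)

Coefficient matrix A = [[35, 20], [-52, -29]].
Characteristic polynomial det(A - λI) = λ^2 - 6λ + 25 = 0.
Eigenvalues λ = 3 ± 4i (complex conjugate pair).
For λ=3+4i: an eigenvector is (-1,2) - i(2,-3) = (-1 - 2i, 2 + 3i).
A real fundamental pair from Re and Im of e^((3+4i)t)v: X_1 = e^(3t)(cos(4t)·(-1,2) + sin(4t)·(2,-3)), X_2 = e^(3t)(sin(4t)·(-1,2) - cos(4t)·(2,-3)).
General solution: K_1X_1 + K_2X_2.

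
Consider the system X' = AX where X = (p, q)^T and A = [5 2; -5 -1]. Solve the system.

p(t) = K_1e^(2t)sin(t) - K_1e^(2t)cos(t) - K_2e^(2t)sin(t) - K_2e^(2t)cos(t), q(t) = -K_1e^(2t)sin(t) + 2K_1e^(2t)cos(t) + 2K_2e^(2t)sin(t) + K_2e^(2t)cos(t)

Coefficient matrix A = [[5, 2], [-5, -1]].
Characteristic polynomial det(A - λI) = λ^2 - 4λ + 5 = 0.
Eigenvalues λ = 2 ± i (complex conjugate pair).
For λ=2+i: an eigenvector is (-1,2) - i(1,-1) = (-1 - i, 2 + i).
A real fundamental pair from Re and Im of e^((2+i)t)v: X_1 = e^(2t)(cos(t)·(-1,2) + sin(t)·(1,-1)), X_2 = e^(2t)(sin(t)·(-1,2) - cos(t)·(1,-1)).
General solution: K_1X_1 + K_2X_2.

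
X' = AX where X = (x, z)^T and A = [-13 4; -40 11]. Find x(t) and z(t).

Coefficient matrix A = [[-13, 4], [-40, 11]].
Characteristic polynomial det(A - λI) = λ^2 + 2λ + 17 = 0.
Eigenvalues λ = -1 ± 4i (complex conjugate pair).
For λ=-1+4i: an eigenvector is (-1,-3) - i(0,1) = (-1, -3 - i).
A real fundamental pair from Re and Im of e^((-1+4i)t)v: X_1 = e^(-t)(cos(4t)·(-1,-3) + sin(4t)·(0,1)), X_2 = e^(-t)(sin(4t)·(-1,-3) - cos(4t)·(0,1)).
General solution: c_1X_1 + c_2X_2.

x(t) = -c_1e^(-t)cos(4t) - c_2e^(-t)sin(4t), z(t) = c_1e^(-t)sin(4t) - 3c_1e^(-t)cos(4t) - 3c_2e^(-t)sin(4t) - c_2e^(-t)cos(4t)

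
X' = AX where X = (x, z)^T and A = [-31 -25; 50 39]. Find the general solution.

x(t) = -2K_1e^(4t)sin(5t) + K_1e^(4t)cos(5t) + K_2e^(4t)sin(5t) + 2K_2e^(4t)cos(5t), z(t) = 3K_1e^(4t)sin(5t) - K_1e^(4t)cos(5t) - K_2e^(4t)sin(5t) - 3K_2e^(4t)cos(5t)

Coefficient matrix A = [[-31, -25], [50, 39]].
Characteristic polynomial det(A - λI) = λ^2 - 8λ + 41 = 0.
Eigenvalues λ = 4 ± 5i (complex conjugate pair).
For λ=4+5i: an eigenvector is (1,-1) - i(-2,3) = (1 + 2i, -1 - 3i).
A real fundamental pair from Re and Im of e^((4+5i)t)v: X_1 = e^(4t)(cos(5t)·(1,-1) + sin(5t)·(-2,3)), X_2 = e^(4t)(sin(5t)·(1,-1) - cos(5t)·(-2,3)).
General solution: K_1X_1 + K_2X_2.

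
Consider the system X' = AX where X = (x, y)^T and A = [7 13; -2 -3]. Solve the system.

x(t) = -3C_1e^(2t)sin(t) + 2C_1e^(2t)cos(t) + 2C_2e^(2t)sin(t) + 3C_2e^(2t)cos(t), y(t) = C_1e^(2t)sin(t) - C_1e^(2t)cos(t) - C_2e^(2t)sin(t) - C_2e^(2t)cos(t)

Coefficient matrix A = [[7, 13], [-2, -3]].
Characteristic polynomial det(A - λI) = λ^2 - 4λ + 5 = 0.
Eigenvalues λ = 2 ± i (complex conjugate pair).
For λ=2+i: an eigenvector is (2,-1) - i(-3,1) = (2 + 3i, -1 - i).
A real fundamental pair from Re and Im of e^((2+i)t)v: X_1 = e^(2t)(cos(t)·(2,-1) + sin(t)·(-3,1)), X_2 = e^(2t)(sin(t)·(2,-1) - cos(t)·(-3,1)).
General solution: C_1X_1 + C_2X_2.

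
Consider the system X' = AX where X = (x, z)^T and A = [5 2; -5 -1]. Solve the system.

x(t) = K_1e^(2t)sin(t) - K_1e^(2t)cos(t) - K_2e^(2t)sin(t) - K_2e^(2t)cos(t), z(t) = -K_1e^(2t)sin(t) + 2K_1e^(2t)cos(t) + 2K_2e^(2t)sin(t) + K_2e^(2t)cos(t)

Coefficient matrix A = [[5, 2], [-5, -1]].
Characteristic polynomial det(A - λI) = λ^2 - 4λ + 5 = 0.
Eigenvalues λ = 2 ± i (complex conjugate pair).
For λ=2+i: an eigenvector is (-1,2) - i(1,-1) = (-1 - i, 2 + i).
A real fundamental pair from Re and Im of e^((2+i)t)v: X_1 = e^(2t)(cos(t)·(-1,2) + sin(t)·(1,-1)), X_2 = e^(2t)(sin(t)·(-1,2) - cos(t)·(1,-1)).
General solution: K_1X_1 + K_2X_2.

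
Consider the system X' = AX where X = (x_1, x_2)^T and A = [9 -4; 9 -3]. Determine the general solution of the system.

Coefficient matrix A = [[9, -4], [9, -3]].
Characteristic polynomial det(A - λI) = λ^2 - 6λ + 9 = 0.
Single eigenvalue λ = 3 with algebraic multiplicity 2.
Eigenvector v = (2,3); generalized eigenvector w with (A-λI)w=v is (-1,-2).
General solution: e^(3t)[c_1·v + c_2·(t·v + w)].

x_1(t) = 2c_1e^(3t) + 2c_2te^(3t) - c_2e^(3t), x_2(t) = 3c_1e^(3t) + 3c_2te^(3t) - 2c_2e^(3t)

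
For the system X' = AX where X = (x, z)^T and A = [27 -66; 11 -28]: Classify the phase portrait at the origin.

saddle

A = [[27,-66],[11,-28]]; det(A-λI) = λ^2 + λ - 30.
λ = -6, 5: opposite signs.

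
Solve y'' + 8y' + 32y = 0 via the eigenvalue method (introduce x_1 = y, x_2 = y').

y(t) = C_1e^(-4t)cos(4t) + C_2e^(-4t)sin(4t)

Let x_1 = y, x_2 = y'. Then x_1' = x_2 and x_2' = -32x_1 - 8x_2.
A = [[0,1],[-32,-8]]; det(A-λI) = λ^2 + 8λ + 32.
Eigenvalues λ = -4 ± 4i.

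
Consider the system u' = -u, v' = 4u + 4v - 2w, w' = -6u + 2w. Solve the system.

Coefficient matrix A = [[-1, 0, 0], [4, 4, -2], [-6, 0, 2]].
det(A - λI) = 0 gives eigenvalues λ = -1, 4, 2.
For λ=-1: eigenvector (-1,0,-2).
For λ=4: eigenvector (0,1,0).
For λ=2: eigenvector (0,-1,-1).
General solution: K_1e^(-t)(-1,0,-2) + K_2e^(4t)(0,1,0) + K_3e^(2t)(0,-1,-1).

u(t) = -K_1e^(-t), v(t) = K_2e^(4t) - K_3e^(2t), w(t) = -2K_1e^(-t) - K_3e^(2t)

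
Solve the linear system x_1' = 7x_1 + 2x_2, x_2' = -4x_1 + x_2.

Coefficient matrix A = [[7, 2], [-4, 1]].
Characteristic polynomial det(A - λI) = λ^2 - 8λ + 15 = 0.
Eigenvalues λ = 3, 5.
For λ=3: (A-λI) row 1 is [4, 2], so an eigenvector is (1, -2).
For λ=5: (A-λI) row 1 is [2, 2], so an eigenvector is (-1, 1).
General solution: c_1e^(3t)(1,-2) + c_2e^(5t)(-1,1).

x_1(t) = c_1e^(3t) - c_2e^(5t), x_2(t) = -2c_1e^(3t) + c_2e^(5t)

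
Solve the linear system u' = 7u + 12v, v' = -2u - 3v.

u(t) = 2c_1e^(t) - 3c_2e^(3t), v(t) = -c_1e^(t) + c_2e^(3t)

Coefficient matrix A = [[7, 12], [-2, -3]].
Characteristic polynomial det(A - λI) = λ^2 - 4λ + 3 = 0.
Eigenvalues λ = 1, 3.
For λ=1: (A-λI) row 1 is [6, 12], so an eigenvector is (2, -1).
For λ=3: (A-λI) row 1 is [4, 12], so an eigenvector is (-3, 1).
General solution: c_1e^(t)(2,-1) + c_2e^(3t)(-3,1).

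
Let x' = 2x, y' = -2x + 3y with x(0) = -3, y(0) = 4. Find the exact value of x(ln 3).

A = [[2,0],[-2,3]]; eigenvalues λ = 2, 3.
Eigenvectors: (-1,-2) for λ=2, (0,1) for λ=3.
From the initial condition, c_1 = 3, c_2 = 10.
x(ln 3) = (3)(3^2)(-1) + (10)(3^3)(0) = -27.

-27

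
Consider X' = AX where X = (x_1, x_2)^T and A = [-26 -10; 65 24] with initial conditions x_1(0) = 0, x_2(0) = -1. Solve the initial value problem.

x_1(t) = 2e^(-t)sin(5t), x_2(t) = -5e^(-t)sin(5t) - e^(-t)cos(5t)

Coefficient matrix A = [[-26, -10], [65, 24]].
Characteristic polynomial det(A - λI) = λ^2 + 2λ + 26 = 0.
Eigenvalues λ = -1 ± 5i (complex conjugate pair).
For λ=-1+5i: an eigenvector is (-1,3) - i(-1,2) = (-1 + i, 3 - 2i).
A real fundamental pair from Re and Im of e^((-1+5i)t)v: X_1 = e^(-t)(cos(5t)·(-1,3) + sin(5t)·(-1,2)), X_2 = e^(-t)(sin(5t)·(-1,3) - cos(5t)·(-1,2)).
General solution: C_1X_1 + C_2X_2.
Applying x_1(0)=0, x_2(0)=-1 gives C_1=-1, C_2=-1.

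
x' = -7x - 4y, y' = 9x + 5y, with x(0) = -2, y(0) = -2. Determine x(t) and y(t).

x(t) = 20te^(-t) - 2e^(-t), y(t) = -30te^(-t) - 2e^(-t)

Coefficient matrix A = [[-7, -4], [9, 5]].
Characteristic polynomial det(A - λI) = λ^2 + 2λ + 1 = 0.
Single eigenvalue λ = -1 with algebraic multiplicity 2.
Eigenvector v = (2,-3); generalized eigenvector w with (A-λI)w=v is (-1,1).
General solution: e^(-t)[K_1·v + K_2·(t·v + w)].
Applying x(0)=-2, y(0)=-2 gives K_1=4, K_2=10.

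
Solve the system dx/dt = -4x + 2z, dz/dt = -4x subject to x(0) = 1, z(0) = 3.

Coefficient matrix A = [[-4, 2], [-4, 0]].
Characteristic polynomial det(A - λI) = λ^2 + 4λ + 8 = 0.
Eigenvalues λ = -2 ± 2i (complex conjugate pair).
For λ=-2+2i: an eigenvector is (1,1) - i(0,-1) = (1, 1 + i).
A real fundamental pair from Re and Im of e^((-2+2i)t)v: X_1 = e^(-2t)(cos(2t)·(1,1) + sin(2t)·(0,-1)), X_2 = e^(-2t)(sin(2t)·(1,1) - cos(2t)·(0,-1)).
General solution: K_1X_1 + K_2X_2.
Applying x(0)=1, z(0)=3 gives K_1=1, K_2=2.

x(t) = 2e^(-2t)sin(2t) + e^(-2t)cos(2t), z(t) = e^(-2t)sin(2t) + 3e^(-2t)cos(2t)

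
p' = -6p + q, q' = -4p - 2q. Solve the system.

p(t) = -K_1e^(-4t) - K_2te^(-4t), q(t) = -2K_1e^(-4t) - 2K_2te^(-4t) - K_2e^(-4t)

Coefficient matrix A = [[-6, 1], [-4, -2]].
Characteristic polynomial det(A - λI) = λ^2 + 8λ + 16 = 0.
Single eigenvalue λ = -4 with algebraic multiplicity 2.
Eigenvector v = (-1,-2); generalized eigenvector w with (A-λI)w=v is (0,-1).
General solution: e^(-4t)[K_1·v + K_2·(t·v + w)].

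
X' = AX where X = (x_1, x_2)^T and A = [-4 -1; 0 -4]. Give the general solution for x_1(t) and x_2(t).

x_1(t) = -c_1e^(-4t) - c_2te^(-4t) - 2c_2e^(-4t), x_2(t) = c_2e^(-4t)

Coefficient matrix A = [[-4, -1], [0, -4]].
Characteristic polynomial det(A - λI) = λ^2 + 8λ + 16 = 0.
Single eigenvalue λ = -4 with algebraic multiplicity 2.
Eigenvector v = (-1,0); generalized eigenvector w with (A-λI)w=v is (-2,1).
General solution: e^(-4t)[c_1·v + c_2·(t·v + w)].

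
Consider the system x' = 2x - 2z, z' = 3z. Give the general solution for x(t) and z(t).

x(t) = -2K_1e^(3t) - K_2e^(2t), z(t) = K_1e^(3t)

Coefficient matrix A = [[2, -2], [0, 3]].
Characteristic polynomial det(A - λI) = λ^2 - 5λ + 6 = 0.
Eigenvalues λ = 3, 2.
For λ=3: (A-λI) row 1 is [-1, -2], so an eigenvector is (-2, 1).
For λ=2: (A-λI) row 1 is [0, -2], so an eigenvector is (-1, 0).
General solution: K_1e^(3t)(-2,1) + K_2e^(2t)(-1,0).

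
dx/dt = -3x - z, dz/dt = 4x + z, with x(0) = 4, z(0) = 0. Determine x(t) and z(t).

x(t) = -8te^(-t) + 4e^(-t), z(t) = 16te^(-t)

Coefficient matrix A = [[-3, -1], [4, 1]].
Characteristic polynomial det(A - λI) = λ^2 + 2λ + 1 = 0.
Single eigenvalue λ = -1 with algebraic multiplicity 2.
Eigenvector v = (1,-2); generalized eigenvector w with (A-λI)w=v is (-2,3).
General solution: e^(-t)[K_1·v + K_2·(t·v + w)].
Applying x(0)=4, z(0)=0 gives K_1=-12, K_2=-8.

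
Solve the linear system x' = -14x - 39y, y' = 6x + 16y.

x(t) = 2c_1e^(t)sin(3t) - 3c_1e^(t)cos(3t) - 3c_2e^(t)sin(3t) - 2c_2e^(t)cos(3t), y(t) = -c_1e^(t)sin(3t) + c_1e^(t)cos(3t) + c_2e^(t)sin(3t) + c_2e^(t)cos(3t)

Coefficient matrix A = [[-14, -39], [6, 16]].
Characteristic polynomial det(A - λI) = λ^2 - 2λ + 10 = 0.
Eigenvalues λ = 1 ± 3i (complex conjugate pair).
For λ=1+3i: an eigenvector is (-3,1) - i(2,-1) = (-3 - 2i, 1 + i).
A real fundamental pair from Re and Im of e^((1+3i)t)v: X_1 = e^(t)(cos(3t)·(-3,1) + sin(3t)·(2,-1)), X_2 = e^(t)(sin(3t)·(-3,1) - cos(3t)·(2,-1)).
General solution: c_1X_1 + c_2X_2.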